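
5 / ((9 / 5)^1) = 25 / 9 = 2.78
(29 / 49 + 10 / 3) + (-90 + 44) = -6185 / 147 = -42.07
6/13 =0.46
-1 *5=-5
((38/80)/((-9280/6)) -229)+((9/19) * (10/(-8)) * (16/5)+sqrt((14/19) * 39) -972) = -4241889083/3526400+sqrt(10374)/19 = -1197.53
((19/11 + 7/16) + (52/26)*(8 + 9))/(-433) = -6365/76208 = -0.08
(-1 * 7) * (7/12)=-4.08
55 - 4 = 51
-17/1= -17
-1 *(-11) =11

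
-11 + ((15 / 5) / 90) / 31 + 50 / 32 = -70207 / 7440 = -9.44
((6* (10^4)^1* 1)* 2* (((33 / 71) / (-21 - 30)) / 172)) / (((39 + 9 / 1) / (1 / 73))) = -6875 / 3788773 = -0.00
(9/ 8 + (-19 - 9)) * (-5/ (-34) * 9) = -9675/ 272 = -35.57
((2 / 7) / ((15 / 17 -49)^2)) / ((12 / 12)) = 289 / 2341934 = 0.00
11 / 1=11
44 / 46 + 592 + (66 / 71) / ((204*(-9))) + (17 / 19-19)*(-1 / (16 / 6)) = 5694140807 / 9494262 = 599.75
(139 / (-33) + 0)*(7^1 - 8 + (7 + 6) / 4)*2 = -417 / 22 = -18.95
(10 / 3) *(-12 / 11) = -40 / 11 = -3.64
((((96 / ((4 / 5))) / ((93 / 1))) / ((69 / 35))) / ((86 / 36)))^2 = 70560000 / 939974281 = 0.08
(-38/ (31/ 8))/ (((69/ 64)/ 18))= -116736/ 713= -163.73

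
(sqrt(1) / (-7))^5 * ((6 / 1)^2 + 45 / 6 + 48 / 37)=-3315 / 1243718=-0.00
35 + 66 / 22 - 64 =-26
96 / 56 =12 / 7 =1.71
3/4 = 0.75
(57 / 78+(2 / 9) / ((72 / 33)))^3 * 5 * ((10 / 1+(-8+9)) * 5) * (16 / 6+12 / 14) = 2322094615225 / 4151380896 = 559.35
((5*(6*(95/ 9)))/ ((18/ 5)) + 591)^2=336062224/ 729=460990.71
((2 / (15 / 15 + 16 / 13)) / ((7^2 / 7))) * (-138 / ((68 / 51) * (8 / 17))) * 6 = -137241 / 812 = -169.02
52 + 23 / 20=1063 / 20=53.15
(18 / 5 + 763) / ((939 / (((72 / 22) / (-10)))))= -22998 / 86075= -0.27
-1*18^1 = -18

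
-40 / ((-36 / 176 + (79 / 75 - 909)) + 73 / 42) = 308000 / 6979381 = 0.04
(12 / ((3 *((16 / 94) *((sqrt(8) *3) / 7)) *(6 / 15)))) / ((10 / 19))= 6251 *sqrt(2) / 96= 92.09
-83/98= -0.85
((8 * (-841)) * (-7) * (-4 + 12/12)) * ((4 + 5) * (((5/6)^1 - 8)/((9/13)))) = 13163332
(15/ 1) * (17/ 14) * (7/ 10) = 51/ 4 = 12.75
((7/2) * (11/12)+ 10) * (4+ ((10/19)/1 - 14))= -125.13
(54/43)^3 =157464/79507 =1.98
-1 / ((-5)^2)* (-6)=6 / 25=0.24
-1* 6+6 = 0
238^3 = 13481272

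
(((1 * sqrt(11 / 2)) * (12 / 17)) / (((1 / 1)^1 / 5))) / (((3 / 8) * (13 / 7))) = 560 * sqrt(22) / 221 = 11.89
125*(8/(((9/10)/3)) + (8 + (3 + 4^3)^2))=1696375/3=565458.33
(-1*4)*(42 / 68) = -42 / 17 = -2.47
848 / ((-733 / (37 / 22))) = -15688 / 8063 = -1.95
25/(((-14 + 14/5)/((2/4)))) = -125/112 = -1.12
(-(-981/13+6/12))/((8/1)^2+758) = 1949/21372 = 0.09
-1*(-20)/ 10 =2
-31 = -31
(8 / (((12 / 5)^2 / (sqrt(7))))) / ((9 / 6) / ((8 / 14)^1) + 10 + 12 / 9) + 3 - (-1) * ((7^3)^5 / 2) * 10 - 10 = 20 * sqrt(7) / 201 + 23737807549708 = 23737807549708.26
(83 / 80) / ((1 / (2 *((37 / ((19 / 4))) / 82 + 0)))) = 3071 / 15580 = 0.20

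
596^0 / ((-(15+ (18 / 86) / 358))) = -15394 / 230919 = -0.07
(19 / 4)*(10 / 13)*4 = 190 / 13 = 14.62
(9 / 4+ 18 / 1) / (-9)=-9 / 4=-2.25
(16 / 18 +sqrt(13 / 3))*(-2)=-2*sqrt(39) / 3-16 / 9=-5.94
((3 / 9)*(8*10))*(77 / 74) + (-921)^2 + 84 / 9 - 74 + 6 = 31383773 / 37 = 848210.08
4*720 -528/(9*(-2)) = 8728/3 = 2909.33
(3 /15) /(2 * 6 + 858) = 1 /4350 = 0.00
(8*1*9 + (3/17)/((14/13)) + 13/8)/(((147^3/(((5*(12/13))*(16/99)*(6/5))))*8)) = 140494/54054891891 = 0.00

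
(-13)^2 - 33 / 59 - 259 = -5343 / 59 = -90.56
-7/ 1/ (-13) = 7/ 13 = 0.54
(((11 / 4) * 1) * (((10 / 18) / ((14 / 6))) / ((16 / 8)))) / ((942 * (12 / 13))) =715 / 1899072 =0.00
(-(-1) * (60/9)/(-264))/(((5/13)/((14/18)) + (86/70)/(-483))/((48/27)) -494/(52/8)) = 732550/2196654867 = 0.00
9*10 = 90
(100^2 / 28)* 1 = 2500 / 7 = 357.14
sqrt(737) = 27.15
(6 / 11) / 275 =6 / 3025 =0.00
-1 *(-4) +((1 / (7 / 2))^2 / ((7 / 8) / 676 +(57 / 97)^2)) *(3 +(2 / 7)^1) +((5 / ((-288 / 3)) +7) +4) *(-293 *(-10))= 9315590378000707 / 290366595120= 32082.17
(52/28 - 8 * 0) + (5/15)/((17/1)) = 670/357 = 1.88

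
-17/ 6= -2.83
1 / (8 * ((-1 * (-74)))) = 1 / 592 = 0.00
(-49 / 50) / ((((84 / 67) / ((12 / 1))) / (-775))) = 14539 / 2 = 7269.50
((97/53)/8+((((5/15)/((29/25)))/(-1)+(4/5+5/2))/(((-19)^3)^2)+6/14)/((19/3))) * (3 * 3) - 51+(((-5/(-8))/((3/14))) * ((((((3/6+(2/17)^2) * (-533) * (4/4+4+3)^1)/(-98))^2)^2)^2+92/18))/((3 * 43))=62412388783948795448735436591117334025615533214884206780767/44219709200033762601733607422234784091450148741080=1411415631.47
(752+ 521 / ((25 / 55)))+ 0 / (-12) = 9491 / 5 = 1898.20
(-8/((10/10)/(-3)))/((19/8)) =192/19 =10.11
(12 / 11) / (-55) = -12 / 605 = -0.02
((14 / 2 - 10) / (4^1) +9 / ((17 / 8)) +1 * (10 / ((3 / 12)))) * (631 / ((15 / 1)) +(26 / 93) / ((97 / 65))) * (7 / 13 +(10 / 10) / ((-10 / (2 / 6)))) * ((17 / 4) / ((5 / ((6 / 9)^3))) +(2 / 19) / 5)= 863506620389 / 3409126110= 253.29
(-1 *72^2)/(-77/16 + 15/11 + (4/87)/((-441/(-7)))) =5000776704/3326263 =1503.42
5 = 5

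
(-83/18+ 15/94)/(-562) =1883/237726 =0.01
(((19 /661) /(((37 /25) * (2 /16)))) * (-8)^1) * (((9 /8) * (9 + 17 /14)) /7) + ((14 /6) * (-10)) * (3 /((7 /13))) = -158236390 /1198393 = -132.04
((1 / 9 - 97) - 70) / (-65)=1502 / 585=2.57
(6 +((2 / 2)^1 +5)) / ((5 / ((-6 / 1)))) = -72 / 5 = -14.40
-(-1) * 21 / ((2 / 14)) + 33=180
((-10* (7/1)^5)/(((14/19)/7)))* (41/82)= -1596665/2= -798332.50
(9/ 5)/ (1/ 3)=27/ 5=5.40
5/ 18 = 0.28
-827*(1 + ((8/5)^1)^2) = -73603/25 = -2944.12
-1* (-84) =84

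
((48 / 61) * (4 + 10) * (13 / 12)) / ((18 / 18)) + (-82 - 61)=-7995 / 61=-131.07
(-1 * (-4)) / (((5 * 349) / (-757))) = -3028 / 1745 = -1.74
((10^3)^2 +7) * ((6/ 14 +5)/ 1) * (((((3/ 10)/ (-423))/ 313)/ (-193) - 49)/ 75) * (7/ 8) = -79300053467488597/ 25553007000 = -3103355.06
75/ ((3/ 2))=50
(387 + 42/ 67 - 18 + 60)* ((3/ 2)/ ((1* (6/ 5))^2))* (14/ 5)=335825/ 268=1253.08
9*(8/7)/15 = 0.69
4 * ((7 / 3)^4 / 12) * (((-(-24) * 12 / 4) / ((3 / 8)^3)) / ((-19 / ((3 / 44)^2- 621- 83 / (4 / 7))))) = 911812057856 / 1675971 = 544050.02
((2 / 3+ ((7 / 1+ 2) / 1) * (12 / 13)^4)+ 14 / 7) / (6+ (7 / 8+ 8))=0.62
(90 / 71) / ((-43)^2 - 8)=90 / 130711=0.00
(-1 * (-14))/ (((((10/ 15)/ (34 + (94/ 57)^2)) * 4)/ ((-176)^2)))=6467122816/ 1083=5971489.21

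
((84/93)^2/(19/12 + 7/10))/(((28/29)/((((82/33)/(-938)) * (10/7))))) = -0.00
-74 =-74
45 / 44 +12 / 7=843 / 308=2.74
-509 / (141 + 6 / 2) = -509 / 144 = -3.53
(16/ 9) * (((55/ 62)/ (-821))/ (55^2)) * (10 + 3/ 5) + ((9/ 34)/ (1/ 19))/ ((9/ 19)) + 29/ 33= 24621919259/ 2141701650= 11.50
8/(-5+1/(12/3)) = -32/19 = -1.68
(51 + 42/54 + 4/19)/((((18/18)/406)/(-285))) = -18046700/3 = -6015566.67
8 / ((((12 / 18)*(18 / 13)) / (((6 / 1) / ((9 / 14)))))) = 728 / 9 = 80.89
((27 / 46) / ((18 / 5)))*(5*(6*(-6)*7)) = -4725 / 23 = -205.43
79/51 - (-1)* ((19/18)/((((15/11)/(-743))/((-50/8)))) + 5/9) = 13207123/3672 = 3596.71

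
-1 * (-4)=4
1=1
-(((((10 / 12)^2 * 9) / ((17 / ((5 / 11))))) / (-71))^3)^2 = -3814697265625 / 22436736083599722763118546944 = -0.00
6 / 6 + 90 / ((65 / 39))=55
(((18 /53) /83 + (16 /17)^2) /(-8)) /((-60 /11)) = 6222403 /305114640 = 0.02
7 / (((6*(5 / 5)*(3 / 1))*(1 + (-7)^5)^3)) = -7 / 85440854423088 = -0.00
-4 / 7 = -0.57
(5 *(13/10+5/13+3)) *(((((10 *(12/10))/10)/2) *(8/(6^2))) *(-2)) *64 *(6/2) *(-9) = 701568/65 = 10793.35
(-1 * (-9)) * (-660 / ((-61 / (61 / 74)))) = 2970 / 37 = 80.27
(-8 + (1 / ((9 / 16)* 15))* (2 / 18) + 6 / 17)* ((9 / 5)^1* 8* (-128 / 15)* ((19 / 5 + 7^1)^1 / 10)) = 161462272 / 159375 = 1013.10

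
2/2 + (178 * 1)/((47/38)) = 144.91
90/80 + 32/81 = 985/648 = 1.52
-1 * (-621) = 621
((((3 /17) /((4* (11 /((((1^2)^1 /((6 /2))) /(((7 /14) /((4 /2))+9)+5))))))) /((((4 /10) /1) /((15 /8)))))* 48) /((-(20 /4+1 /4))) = -100 /24871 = -0.00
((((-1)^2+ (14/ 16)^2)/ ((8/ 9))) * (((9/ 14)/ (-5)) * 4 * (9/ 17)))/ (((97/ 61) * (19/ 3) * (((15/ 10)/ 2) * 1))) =-5024997/ 70181440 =-0.07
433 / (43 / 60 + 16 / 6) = 25980 / 203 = 127.98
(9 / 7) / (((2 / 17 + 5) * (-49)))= -51 / 9947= -0.01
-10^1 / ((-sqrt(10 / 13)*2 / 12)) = 6*sqrt(130) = 68.41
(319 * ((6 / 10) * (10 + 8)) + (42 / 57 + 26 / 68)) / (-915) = -3710537 / 985150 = -3.77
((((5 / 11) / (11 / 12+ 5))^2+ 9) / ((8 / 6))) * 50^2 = 10299841875 / 609961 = 16886.07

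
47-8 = 39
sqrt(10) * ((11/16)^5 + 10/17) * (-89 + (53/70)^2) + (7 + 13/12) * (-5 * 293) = -142105/12 - 5729678566457 * sqrt(10)/87346380800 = -12049.52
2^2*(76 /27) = 304 /27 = 11.26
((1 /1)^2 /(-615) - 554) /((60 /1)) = -9.23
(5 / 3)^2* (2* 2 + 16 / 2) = 100 / 3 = 33.33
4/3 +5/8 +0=47/24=1.96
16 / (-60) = -0.27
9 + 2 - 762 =-751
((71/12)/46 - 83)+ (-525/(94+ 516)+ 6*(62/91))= -244041691/3064152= -79.64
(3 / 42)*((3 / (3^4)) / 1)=1 / 378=0.00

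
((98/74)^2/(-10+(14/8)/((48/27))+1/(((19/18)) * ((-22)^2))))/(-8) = 44159192/1815615715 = 0.02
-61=-61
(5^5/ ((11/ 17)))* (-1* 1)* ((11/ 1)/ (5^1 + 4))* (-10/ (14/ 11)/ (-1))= -2921875/ 63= -46378.97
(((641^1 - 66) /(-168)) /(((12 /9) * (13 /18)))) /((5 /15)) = -15525 /1456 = -10.66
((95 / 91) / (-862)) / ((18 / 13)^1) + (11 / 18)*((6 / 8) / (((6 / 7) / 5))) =387055 / 144816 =2.67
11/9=1.22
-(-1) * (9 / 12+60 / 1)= 243 / 4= 60.75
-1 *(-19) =19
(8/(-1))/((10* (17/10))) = -8/17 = -0.47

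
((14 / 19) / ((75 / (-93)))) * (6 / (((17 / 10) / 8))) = -41664 / 1615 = -25.80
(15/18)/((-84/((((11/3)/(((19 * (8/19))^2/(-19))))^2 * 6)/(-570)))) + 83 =1542097147/18579456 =83.00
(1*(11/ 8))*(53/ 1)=583/ 8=72.88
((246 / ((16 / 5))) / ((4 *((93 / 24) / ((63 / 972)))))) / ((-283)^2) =1435 / 357517296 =0.00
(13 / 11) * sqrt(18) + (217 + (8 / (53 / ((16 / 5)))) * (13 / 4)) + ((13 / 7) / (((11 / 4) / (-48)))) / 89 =39 * sqrt(2) / 11 + 396271173 / 1816045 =223.22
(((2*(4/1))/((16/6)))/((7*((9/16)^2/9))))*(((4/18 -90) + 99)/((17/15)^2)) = 531200/6069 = 87.53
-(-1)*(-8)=-8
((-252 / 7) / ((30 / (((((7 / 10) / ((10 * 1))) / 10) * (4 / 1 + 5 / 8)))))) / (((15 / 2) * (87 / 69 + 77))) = -5957 / 90000000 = -0.00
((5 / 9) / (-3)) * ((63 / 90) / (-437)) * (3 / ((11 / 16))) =56 / 43263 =0.00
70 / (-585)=-14 / 117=-0.12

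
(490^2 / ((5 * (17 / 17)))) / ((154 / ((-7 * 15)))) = -360150 / 11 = -32740.91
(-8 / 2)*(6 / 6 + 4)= -20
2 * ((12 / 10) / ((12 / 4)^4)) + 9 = 1219 / 135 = 9.03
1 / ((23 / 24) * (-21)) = -8 / 161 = -0.05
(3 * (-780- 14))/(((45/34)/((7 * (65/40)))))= -614159/30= -20471.97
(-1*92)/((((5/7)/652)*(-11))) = 419888/55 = 7634.33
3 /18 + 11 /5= 71 /30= 2.37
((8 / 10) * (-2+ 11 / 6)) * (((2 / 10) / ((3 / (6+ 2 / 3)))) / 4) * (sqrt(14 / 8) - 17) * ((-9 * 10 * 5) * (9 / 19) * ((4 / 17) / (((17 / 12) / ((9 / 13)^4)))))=-18895680 / 9225203+ 9447840 * sqrt(7) / 156828451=-1.89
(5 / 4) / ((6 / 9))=15 / 8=1.88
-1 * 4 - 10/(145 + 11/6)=-3584/881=-4.07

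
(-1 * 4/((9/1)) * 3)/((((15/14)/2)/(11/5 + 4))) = -3472/225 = -15.43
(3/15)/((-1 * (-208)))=1/1040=0.00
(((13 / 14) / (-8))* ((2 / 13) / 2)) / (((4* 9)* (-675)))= 0.00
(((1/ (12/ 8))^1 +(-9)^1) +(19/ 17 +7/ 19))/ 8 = -6635/ 7752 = -0.86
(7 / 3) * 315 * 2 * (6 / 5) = 1764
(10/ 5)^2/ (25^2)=4/ 625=0.01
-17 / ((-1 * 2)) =17 / 2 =8.50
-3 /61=-0.05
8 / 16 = 1 / 2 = 0.50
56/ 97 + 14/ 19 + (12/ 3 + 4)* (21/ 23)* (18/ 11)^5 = 594027109438/ 6826790839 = 87.01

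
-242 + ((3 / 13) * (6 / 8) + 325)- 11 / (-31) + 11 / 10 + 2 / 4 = 85.13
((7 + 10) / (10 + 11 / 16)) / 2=136 / 171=0.80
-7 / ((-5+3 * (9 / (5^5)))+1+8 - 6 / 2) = -21875 / 3152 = -6.94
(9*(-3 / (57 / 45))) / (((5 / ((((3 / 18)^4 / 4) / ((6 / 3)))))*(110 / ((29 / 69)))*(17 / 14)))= -203 / 156900480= -0.00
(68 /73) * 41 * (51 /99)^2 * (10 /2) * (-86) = -346464760 /79497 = -4358.21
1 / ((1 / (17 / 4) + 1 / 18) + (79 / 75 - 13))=-7650 / 89167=-0.09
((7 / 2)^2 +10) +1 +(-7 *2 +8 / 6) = 127 / 12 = 10.58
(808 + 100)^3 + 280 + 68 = 748613660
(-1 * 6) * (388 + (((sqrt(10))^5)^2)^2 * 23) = -1380000002328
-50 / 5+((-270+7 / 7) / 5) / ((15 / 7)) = -2633 / 75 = -35.11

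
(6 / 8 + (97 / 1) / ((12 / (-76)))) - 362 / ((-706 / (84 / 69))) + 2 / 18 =-179125667 / 292284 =-612.85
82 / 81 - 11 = -809 / 81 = -9.99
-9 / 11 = -0.82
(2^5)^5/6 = 16777216/3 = 5592405.33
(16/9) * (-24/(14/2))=-128/21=-6.10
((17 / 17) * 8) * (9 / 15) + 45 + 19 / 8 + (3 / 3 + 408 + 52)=20527 / 40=513.18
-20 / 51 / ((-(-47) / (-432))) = 2880 / 799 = 3.60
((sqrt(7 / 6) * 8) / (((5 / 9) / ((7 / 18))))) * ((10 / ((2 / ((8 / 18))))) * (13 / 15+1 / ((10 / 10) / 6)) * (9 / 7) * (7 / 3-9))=-3296 * sqrt(42) / 27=-791.13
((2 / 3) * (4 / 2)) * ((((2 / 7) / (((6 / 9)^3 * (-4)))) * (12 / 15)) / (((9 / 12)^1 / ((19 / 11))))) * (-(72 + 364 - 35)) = 91428 / 385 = 237.48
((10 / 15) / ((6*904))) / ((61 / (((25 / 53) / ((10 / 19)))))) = 95 / 52607376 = 0.00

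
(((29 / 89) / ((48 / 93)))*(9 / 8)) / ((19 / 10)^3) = 0.10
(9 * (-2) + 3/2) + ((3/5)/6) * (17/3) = -239/15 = -15.93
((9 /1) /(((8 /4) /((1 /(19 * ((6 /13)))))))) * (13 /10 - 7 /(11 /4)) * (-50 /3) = 8905 /836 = 10.65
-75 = -75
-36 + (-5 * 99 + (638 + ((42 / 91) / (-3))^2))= 18087 / 169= 107.02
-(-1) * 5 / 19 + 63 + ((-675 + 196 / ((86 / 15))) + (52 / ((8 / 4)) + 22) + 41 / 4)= -1697075 / 3268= -519.30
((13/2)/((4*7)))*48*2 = 156/7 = 22.29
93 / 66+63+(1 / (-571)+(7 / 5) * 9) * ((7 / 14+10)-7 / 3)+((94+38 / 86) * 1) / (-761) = 1030773596881 / 6165994890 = 167.17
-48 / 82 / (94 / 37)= -444 / 1927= -0.23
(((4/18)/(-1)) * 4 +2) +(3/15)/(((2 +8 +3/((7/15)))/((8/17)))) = 98254/87975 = 1.12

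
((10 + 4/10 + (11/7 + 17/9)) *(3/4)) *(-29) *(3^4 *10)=-244184.14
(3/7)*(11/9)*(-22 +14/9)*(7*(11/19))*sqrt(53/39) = -22264*sqrt(2067)/20007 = -50.59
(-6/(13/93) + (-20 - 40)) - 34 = -1780/13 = -136.92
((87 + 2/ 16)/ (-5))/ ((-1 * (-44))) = -697/ 1760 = -0.40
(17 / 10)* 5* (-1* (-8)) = 68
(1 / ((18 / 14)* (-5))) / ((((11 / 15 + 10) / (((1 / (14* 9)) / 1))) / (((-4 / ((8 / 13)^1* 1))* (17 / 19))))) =221 / 330372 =0.00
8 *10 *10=800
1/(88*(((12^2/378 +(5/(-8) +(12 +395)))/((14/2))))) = 147/751685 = 0.00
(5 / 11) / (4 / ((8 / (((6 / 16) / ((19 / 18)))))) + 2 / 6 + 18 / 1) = 2280 / 92851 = 0.02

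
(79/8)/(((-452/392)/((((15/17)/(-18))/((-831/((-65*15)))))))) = 6290375/12770808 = 0.49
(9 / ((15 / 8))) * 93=2232 / 5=446.40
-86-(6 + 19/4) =-387/4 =-96.75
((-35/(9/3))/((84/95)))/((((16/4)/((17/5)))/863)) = -1393745/144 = -9678.78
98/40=49/20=2.45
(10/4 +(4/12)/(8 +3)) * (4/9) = 334/297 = 1.12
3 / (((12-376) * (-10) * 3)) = 1 / 3640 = 0.00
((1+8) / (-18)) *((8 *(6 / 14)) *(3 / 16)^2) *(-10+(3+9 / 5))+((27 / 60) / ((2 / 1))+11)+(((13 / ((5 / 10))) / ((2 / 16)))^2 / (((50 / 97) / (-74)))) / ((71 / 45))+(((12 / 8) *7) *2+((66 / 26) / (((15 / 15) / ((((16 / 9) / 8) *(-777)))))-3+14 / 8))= -4069854751439 / 1033760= -3936943.54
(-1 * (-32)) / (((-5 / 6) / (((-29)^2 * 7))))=-1130304 / 5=-226060.80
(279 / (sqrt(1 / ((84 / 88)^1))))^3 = 456070419 *sqrt(462) / 484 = 20253847.27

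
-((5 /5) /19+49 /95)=-54 /95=-0.57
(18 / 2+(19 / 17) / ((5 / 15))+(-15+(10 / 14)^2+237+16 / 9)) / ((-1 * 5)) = -1774097 / 37485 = -47.33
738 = 738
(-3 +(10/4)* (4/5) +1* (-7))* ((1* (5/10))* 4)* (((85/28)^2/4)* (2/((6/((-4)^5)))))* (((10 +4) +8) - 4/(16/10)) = 12022400/49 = 245355.10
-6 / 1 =-6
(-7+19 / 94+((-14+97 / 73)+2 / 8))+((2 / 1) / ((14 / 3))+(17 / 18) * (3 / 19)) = -102078055 / 5475876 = -18.64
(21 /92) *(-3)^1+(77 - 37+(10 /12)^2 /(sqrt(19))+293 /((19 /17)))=25 *sqrt(19) /684+526975 /1748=301.63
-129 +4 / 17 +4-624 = -12729 / 17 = -748.76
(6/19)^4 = 1296/130321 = 0.01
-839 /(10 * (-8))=839 /80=10.49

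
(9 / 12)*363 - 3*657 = -6795 / 4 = -1698.75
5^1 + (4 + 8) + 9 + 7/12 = 319/12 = 26.58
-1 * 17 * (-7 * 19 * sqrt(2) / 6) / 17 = 133 * sqrt(2) / 6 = 31.35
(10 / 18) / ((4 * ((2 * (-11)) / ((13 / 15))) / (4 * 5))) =-65 / 594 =-0.11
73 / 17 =4.29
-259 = -259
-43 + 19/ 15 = -626/ 15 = -41.73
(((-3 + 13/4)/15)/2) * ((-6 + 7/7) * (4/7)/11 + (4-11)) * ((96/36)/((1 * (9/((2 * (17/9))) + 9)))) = -0.01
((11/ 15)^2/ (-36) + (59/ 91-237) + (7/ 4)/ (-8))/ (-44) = 1395096413/ 259459200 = 5.38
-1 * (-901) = 901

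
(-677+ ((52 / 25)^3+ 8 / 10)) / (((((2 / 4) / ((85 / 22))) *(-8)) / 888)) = 19672007079 / 34375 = 572276.57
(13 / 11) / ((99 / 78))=338 / 363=0.93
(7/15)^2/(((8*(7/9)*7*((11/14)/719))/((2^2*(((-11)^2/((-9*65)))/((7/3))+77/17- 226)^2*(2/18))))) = 19005169253933756/190388323125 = 99823.19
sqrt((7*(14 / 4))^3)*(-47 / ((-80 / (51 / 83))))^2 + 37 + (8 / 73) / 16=52.81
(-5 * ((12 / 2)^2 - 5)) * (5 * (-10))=7750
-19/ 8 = -2.38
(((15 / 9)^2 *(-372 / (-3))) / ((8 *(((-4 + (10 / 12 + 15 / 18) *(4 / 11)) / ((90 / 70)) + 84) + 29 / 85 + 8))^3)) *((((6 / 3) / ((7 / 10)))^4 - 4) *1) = 52090870198111903125 / 892208986000402295247904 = 0.00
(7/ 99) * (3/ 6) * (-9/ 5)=-7/ 110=-0.06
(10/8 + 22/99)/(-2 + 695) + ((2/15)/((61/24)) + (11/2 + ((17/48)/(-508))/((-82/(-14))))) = 3521156459831/633932671680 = 5.55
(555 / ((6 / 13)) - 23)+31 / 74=43657 / 37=1179.92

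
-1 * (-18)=18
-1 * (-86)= 86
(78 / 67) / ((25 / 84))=6552 / 1675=3.91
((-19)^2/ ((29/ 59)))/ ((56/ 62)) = 660269/ 812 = 813.14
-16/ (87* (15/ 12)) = -64/ 435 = -0.15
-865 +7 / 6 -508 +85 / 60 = -16445 / 12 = -1370.42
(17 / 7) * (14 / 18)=1.89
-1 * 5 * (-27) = 135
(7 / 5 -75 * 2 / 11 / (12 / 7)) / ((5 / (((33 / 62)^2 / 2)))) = -71379 / 384400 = -0.19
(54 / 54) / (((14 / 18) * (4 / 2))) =9 / 14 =0.64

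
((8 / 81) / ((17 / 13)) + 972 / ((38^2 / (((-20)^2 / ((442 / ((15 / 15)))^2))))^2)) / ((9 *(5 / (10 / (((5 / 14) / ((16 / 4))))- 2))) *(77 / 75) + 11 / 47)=4469261743542938200 / 38702799930927054897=0.12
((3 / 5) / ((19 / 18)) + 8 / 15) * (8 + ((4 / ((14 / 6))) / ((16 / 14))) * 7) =5809 / 285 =20.38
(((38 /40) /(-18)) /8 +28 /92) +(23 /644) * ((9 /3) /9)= 0.31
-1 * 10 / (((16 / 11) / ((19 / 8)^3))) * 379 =-142975855 / 4096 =-34906.21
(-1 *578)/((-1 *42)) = 289/21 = 13.76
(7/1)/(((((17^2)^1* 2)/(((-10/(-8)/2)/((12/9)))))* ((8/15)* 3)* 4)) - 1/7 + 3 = 11841115/4143104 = 2.86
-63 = -63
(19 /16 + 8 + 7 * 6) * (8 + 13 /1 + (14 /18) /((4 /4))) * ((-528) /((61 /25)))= -14714700 /61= -241224.59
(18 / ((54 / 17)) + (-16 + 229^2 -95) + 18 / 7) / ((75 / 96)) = 35171296 / 525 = 66992.94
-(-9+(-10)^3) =1009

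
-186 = -186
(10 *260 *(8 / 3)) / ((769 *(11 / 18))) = 124800 / 8459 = 14.75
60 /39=20 /13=1.54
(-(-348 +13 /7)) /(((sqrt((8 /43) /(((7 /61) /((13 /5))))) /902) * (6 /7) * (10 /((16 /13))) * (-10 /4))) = -4371092 * sqrt(2386930) /773175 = -8734.38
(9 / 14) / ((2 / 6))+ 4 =83 / 14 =5.93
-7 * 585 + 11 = -4084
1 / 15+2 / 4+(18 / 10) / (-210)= 293 / 525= 0.56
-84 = -84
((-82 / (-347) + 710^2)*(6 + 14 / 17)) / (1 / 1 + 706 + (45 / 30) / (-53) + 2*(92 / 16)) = 4787.58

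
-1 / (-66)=0.02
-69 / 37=-1.86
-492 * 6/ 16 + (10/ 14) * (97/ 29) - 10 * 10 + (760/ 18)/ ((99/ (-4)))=-102669587/ 361746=-283.82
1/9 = 0.11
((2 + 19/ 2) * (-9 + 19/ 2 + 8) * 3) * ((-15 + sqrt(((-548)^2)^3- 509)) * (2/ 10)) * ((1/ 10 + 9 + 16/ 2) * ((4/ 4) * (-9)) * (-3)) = -16247223/ 40 + 5415741 * sqrt(27082163202493955)/ 200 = 4456249791442.74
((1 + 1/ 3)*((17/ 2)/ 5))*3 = 34/ 5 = 6.80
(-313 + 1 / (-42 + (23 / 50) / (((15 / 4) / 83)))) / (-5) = 3735091 / 59660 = 62.61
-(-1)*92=92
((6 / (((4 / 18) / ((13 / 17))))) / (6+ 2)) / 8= 351 / 1088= 0.32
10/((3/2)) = 20/3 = 6.67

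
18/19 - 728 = -727.05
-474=-474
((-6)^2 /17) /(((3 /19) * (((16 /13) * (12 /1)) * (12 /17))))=247 /192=1.29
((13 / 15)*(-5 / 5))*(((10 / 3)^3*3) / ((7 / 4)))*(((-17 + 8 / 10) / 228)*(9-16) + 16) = -3259880 / 3591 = -907.79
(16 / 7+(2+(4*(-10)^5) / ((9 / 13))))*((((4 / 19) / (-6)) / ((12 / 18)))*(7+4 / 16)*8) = 2111184340 / 1197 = 1763729.61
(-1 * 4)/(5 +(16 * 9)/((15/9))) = -20/457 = -0.04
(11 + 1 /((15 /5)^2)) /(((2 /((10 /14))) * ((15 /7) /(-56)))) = -2800 /27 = -103.70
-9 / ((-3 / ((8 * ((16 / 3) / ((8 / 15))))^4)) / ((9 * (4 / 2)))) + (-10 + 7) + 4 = 2211840001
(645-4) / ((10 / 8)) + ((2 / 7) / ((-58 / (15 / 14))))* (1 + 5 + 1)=512.76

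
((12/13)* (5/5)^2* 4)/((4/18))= 16.62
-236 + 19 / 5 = -1161 / 5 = -232.20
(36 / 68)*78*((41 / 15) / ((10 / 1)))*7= 33579 / 425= 79.01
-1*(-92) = 92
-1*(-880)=880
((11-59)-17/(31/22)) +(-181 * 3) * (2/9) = -16808/93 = -180.73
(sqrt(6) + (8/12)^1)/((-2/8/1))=-12.46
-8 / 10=-4 / 5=-0.80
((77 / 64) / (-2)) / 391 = -77 / 50048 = -0.00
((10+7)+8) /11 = 25 /11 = 2.27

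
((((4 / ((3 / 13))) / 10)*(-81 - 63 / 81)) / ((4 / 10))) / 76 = -2392 / 513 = -4.66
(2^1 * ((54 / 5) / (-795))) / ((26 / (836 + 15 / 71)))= -82206 / 94075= -0.87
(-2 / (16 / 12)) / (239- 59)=-1 / 120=-0.01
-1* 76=-76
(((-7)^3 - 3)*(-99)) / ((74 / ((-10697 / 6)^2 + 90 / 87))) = 6314819176523 / 4292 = 1471299901.33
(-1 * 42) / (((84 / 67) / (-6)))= 201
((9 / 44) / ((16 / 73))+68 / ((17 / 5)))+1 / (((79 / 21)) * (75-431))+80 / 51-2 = 5175323573 / 252441024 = 20.50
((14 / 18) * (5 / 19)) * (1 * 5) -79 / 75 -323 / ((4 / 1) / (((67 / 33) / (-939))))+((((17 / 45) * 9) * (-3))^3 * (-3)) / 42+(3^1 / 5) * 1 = 157731812771 / 2060635500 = 76.55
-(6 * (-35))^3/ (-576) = -128625/ 8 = -16078.12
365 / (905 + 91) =0.37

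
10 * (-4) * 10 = -400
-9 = -9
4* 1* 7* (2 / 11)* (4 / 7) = 32 / 11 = 2.91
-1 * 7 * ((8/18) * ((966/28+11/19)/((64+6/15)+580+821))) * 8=-746480/1252917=-0.60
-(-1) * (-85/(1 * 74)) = -1.15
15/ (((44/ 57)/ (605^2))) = 28450125/ 4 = 7112531.25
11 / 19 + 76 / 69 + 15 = 21868 / 1311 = 16.68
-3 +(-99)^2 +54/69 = 225372/23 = 9798.78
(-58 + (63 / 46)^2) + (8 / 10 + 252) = 2080829 / 10580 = 196.68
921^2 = 848241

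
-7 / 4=-1.75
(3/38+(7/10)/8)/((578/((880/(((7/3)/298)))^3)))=769947496777958400/1883413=408804386917.77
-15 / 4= -3.75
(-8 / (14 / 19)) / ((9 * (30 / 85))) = -646 / 189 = -3.42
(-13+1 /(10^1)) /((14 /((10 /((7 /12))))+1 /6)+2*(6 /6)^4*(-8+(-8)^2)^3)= -0.00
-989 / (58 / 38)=-18791 / 29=-647.97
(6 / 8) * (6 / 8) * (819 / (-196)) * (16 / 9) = -117 / 28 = -4.18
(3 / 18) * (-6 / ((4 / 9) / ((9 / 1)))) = -81 / 4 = -20.25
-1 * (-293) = 293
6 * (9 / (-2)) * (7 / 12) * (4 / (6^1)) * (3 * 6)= -189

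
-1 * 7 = -7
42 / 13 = 3.23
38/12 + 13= 97/6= 16.17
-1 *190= -190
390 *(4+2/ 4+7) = 4485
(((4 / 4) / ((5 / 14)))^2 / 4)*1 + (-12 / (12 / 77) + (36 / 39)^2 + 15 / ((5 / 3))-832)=-3790619 / 4225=-897.19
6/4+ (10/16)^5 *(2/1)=27701/16384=1.69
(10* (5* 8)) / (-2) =-200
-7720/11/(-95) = 1544/209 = 7.39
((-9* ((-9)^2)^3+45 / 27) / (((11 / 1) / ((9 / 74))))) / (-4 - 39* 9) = 148.97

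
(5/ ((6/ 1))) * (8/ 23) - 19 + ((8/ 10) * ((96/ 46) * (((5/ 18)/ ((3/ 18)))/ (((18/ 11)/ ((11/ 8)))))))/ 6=-11377/ 621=-18.32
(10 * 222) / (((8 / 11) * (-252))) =-2035 / 168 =-12.11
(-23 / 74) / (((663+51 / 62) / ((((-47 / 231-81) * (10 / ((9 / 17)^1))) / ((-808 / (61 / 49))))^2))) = -99186188502537025 / 37931532658170641028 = -0.00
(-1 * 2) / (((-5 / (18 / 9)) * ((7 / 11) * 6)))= 22 / 105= 0.21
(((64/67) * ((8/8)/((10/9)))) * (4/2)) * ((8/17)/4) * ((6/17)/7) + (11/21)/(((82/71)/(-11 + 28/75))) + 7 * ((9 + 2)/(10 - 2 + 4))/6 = -5344420717/1428989400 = -3.74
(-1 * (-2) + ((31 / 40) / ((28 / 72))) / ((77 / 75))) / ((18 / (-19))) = -161443 / 38808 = -4.16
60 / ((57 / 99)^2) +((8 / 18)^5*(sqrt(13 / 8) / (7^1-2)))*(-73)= 65340 / 361-18688*sqrt(26) / 295245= 180.67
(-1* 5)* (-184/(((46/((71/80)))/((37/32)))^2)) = 0.46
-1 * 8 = -8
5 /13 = 0.38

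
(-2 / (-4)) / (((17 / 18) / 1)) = 9 / 17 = 0.53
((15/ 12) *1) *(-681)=-3405/ 4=-851.25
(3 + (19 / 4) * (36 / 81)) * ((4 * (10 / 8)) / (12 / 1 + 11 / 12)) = 1.98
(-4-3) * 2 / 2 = -7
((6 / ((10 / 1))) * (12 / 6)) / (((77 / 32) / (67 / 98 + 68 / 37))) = 877728 / 698005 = 1.26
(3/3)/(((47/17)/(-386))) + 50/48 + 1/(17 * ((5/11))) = -13274197/95880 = -138.45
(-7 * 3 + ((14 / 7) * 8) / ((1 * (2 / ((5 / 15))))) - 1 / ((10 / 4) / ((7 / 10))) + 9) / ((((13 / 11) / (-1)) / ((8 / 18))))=31724 / 8775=3.62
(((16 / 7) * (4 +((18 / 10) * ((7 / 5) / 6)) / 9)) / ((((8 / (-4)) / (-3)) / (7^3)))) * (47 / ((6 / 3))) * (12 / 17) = 33550104 / 425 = 78941.42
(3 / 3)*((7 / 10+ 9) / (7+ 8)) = 97 / 150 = 0.65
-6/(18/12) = -4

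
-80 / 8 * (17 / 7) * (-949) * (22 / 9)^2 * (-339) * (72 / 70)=-7058768288 / 147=-48018831.89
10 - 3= 7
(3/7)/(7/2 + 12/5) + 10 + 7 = 7051/413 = 17.07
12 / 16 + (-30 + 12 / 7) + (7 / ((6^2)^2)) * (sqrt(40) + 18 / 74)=-1026923 / 37296 + 7 * sqrt(10) / 648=-27.50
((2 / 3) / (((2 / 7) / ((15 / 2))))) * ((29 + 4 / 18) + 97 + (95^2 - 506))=2723245 / 18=151291.39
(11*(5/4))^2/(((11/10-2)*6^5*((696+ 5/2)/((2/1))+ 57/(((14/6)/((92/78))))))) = -275275/3852339264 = -0.00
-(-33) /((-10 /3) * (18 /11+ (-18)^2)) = -121 /3980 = -0.03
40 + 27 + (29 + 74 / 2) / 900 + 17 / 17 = 68.07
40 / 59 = 0.68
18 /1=18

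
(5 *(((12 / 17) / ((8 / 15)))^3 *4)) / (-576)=-50625 / 628864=-0.08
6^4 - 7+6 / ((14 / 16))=9071 / 7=1295.86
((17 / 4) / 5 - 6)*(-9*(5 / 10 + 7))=347.62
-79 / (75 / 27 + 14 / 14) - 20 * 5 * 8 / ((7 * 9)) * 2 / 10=-50233 / 2142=-23.45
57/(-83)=-57/83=-0.69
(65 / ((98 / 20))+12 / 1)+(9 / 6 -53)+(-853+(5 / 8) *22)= -169635 / 196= -865.48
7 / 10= 0.70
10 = 10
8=8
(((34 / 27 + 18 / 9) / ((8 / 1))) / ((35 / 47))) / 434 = 517 / 410130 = 0.00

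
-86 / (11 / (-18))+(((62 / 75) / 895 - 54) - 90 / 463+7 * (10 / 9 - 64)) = -362743850452 / 1025602875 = -353.69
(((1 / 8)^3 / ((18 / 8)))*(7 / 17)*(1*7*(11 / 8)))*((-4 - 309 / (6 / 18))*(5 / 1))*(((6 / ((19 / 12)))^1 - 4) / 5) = 26411 / 39168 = 0.67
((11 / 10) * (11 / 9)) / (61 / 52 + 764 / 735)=154154 / 253689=0.61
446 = 446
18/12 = 3/2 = 1.50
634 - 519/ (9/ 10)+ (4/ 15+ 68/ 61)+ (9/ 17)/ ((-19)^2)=109904141/ 1871785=58.72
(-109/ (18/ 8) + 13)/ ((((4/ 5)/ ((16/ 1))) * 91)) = -7.79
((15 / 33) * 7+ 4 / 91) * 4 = 12916 / 1001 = 12.90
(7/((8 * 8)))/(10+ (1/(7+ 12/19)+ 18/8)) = 1015/114896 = 0.01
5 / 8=0.62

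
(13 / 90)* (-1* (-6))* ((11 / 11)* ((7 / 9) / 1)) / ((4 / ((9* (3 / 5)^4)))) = 2457 / 12500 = 0.20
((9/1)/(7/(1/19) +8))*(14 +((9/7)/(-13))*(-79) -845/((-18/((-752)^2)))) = 21742232905/12831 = 1694508.06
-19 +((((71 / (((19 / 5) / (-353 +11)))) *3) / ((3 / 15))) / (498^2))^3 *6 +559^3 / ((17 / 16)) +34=3654971464286766639469 / 22231945389092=164401783.12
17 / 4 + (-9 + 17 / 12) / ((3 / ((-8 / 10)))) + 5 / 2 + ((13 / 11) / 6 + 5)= 27659 / 1980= 13.97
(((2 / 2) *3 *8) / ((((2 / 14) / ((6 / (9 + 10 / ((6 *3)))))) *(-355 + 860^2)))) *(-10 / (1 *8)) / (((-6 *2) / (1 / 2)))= 63 / 8476676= 0.00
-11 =-11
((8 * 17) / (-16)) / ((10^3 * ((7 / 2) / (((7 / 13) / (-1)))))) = 17 / 13000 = 0.00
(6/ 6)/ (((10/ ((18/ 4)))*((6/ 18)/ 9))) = 243/ 20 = 12.15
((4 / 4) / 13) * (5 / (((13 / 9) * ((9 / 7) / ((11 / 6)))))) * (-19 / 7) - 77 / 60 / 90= -953513 / 912600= -1.04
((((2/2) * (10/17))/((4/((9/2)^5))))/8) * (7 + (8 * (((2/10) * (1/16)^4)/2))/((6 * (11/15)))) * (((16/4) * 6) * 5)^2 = 167612306302125/49020928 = 3419198.97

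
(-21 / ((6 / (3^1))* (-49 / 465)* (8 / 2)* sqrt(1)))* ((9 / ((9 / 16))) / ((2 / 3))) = 4185 / 7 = 597.86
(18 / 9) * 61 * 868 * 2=211792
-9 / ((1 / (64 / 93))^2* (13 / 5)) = -20480 / 12493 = -1.64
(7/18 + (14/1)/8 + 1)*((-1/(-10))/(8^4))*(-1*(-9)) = 113/163840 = 0.00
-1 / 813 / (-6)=0.00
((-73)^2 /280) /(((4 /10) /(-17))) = -90593 /112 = -808.87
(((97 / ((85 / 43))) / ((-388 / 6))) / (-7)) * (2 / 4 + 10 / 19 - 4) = -14577 / 45220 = -0.32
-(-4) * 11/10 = 22/5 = 4.40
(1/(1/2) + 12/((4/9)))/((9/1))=29/9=3.22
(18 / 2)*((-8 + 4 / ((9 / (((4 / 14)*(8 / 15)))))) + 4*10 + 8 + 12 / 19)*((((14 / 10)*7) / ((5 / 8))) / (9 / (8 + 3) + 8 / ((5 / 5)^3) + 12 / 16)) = 1800582784 / 2999625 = 600.27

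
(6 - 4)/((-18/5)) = -5/9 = -0.56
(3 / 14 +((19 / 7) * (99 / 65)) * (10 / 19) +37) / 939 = 7169 / 170898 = 0.04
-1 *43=-43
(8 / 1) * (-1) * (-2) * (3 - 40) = -592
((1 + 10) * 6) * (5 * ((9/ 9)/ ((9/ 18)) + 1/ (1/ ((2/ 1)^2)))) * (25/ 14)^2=309375/ 49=6313.78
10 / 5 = 2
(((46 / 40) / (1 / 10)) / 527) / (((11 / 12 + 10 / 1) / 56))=7728 / 69037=0.11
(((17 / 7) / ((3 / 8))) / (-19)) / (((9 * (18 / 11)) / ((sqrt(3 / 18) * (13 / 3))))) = -4862 * sqrt(6) / 290871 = -0.04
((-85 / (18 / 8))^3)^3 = -60716992766464000000000 / 387420489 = -156721171157429.42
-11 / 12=-0.92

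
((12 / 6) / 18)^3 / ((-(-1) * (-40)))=-1 / 29160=-0.00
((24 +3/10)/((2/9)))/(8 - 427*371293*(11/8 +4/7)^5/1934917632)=83232582301309206528/4346855780450319655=19.15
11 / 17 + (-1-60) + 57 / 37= -36993 / 629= -58.81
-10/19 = -0.53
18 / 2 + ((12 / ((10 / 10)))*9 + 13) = 130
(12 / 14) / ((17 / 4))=24 / 119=0.20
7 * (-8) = -56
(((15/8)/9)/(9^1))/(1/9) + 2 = 53/24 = 2.21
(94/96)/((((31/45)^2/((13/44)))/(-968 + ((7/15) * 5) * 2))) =-198651375/338272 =-587.25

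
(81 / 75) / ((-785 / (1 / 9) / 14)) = -42 / 19625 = -0.00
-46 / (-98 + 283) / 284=-23 / 26270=-0.00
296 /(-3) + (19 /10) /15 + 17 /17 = -4877 /50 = -97.54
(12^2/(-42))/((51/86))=-5.78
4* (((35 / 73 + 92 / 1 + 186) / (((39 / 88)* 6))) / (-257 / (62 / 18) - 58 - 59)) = -2520796 / 1153035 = -2.19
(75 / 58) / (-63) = -0.02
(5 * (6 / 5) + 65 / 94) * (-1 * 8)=-2516 / 47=-53.53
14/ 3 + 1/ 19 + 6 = 611/ 57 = 10.72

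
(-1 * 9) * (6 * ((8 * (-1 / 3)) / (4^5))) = 9 / 64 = 0.14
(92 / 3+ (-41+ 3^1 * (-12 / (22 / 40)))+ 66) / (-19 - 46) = 0.15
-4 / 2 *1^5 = -2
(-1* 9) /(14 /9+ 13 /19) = -1539 /383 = -4.02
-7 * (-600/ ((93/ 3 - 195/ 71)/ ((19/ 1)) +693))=5665800/ 936863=6.05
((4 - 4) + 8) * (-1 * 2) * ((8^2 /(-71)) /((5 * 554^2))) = 256 /27238795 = 0.00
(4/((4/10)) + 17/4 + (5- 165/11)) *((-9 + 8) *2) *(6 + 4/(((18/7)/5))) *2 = -2108/9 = -234.22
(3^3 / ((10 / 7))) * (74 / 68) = 6993 / 340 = 20.57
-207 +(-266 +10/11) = -5193/11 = -472.09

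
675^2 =455625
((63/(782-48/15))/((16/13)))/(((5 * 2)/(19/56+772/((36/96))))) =4496869/332288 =13.53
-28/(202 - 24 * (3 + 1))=-14/53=-0.26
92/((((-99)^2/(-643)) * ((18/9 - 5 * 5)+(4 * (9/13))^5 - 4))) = -21964208708/494374838265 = -0.04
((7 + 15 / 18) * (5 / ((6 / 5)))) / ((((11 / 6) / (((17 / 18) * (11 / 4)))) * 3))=19975 / 1296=15.41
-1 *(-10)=10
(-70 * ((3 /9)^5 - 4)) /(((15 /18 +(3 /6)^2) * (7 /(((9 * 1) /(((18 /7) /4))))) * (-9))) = -543760 /9477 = -57.38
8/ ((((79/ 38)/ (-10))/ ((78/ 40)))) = -5928/ 79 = -75.04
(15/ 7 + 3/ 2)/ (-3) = -17/ 14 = -1.21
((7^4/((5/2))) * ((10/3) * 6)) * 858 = 16480464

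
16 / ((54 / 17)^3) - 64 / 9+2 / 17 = -2173048 / 334611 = -6.49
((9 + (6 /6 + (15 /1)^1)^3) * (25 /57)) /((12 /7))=718375 /684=1050.26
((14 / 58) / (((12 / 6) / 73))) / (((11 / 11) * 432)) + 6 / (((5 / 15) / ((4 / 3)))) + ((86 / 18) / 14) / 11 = 46402691 / 1929312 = 24.05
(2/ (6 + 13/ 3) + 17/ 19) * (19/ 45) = 641/ 1395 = 0.46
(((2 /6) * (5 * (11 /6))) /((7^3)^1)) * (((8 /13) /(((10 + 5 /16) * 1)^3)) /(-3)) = -16384 /9833098275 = -0.00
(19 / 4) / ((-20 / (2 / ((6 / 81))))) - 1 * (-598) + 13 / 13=592.59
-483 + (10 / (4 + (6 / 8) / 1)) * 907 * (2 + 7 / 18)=697427 / 171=4078.52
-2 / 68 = -0.03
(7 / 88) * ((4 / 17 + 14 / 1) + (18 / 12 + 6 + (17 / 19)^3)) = 36650901 / 20522128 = 1.79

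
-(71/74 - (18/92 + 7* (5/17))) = 18735/14467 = 1.30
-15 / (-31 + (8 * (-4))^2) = -5 / 331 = -0.02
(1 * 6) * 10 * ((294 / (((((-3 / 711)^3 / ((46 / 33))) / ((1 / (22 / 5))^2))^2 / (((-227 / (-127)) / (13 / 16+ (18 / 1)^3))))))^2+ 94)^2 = 2815695379076570563201476000000000000000000000.00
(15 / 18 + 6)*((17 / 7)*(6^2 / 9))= 1394 / 21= 66.38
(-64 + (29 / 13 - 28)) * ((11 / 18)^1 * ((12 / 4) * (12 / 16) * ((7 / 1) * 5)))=-449295 / 104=-4320.14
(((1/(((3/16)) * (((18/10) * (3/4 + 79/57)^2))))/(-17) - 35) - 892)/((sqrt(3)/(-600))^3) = 89704807144000000 * sqrt(3)/4031873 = 38536254404.98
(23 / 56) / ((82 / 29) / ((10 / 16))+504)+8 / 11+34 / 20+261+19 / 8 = 265.80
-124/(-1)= 124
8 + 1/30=241/30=8.03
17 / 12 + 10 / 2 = 77 / 12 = 6.42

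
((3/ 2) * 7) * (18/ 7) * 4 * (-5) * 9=-4860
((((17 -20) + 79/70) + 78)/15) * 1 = 5329/1050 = 5.08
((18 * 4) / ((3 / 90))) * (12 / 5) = 5184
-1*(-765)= 765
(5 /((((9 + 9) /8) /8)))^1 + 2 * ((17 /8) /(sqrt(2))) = 17 * sqrt(2) /8 + 160 /9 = 20.78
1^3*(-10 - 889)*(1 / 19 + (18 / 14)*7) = -154628 / 19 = -8138.32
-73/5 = -14.60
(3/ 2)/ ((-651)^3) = -1/ 183929634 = -0.00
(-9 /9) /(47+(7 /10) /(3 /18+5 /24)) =-15 /733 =-0.02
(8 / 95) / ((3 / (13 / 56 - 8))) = -29 / 133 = -0.22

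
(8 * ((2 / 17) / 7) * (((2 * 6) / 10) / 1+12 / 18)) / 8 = 8 / 255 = 0.03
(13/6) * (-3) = -13/2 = -6.50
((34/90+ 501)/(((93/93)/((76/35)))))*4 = 6858848/1575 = 4354.82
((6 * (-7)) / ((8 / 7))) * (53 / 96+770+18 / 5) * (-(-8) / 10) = -18208057 / 800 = -22760.07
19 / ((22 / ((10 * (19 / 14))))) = 1805 / 154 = 11.72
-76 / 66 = -38 / 33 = -1.15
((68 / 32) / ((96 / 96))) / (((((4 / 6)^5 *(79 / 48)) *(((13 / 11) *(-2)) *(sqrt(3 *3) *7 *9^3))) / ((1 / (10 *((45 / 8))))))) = -187 / 38820600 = -0.00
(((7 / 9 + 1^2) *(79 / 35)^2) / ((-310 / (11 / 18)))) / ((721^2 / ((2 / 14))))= -274604 / 55965627199125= -0.00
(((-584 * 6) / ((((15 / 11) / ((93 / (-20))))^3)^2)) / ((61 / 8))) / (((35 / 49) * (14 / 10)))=-344326452986912979 / 476562500000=-722521.08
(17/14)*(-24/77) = -204/539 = -0.38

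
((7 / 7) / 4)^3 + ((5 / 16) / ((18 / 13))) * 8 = 1.82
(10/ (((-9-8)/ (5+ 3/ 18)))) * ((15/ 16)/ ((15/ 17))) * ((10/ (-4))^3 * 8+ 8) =6045/ 16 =377.81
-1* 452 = -452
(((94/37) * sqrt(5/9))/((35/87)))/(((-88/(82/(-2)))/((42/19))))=167649 * sqrt(5)/77330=4.85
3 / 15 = 1 / 5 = 0.20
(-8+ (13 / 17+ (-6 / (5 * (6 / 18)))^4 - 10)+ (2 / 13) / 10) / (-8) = -5205299 / 276250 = -18.84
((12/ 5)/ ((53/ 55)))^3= 15.45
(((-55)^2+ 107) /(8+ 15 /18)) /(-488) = -2349 /3233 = -0.73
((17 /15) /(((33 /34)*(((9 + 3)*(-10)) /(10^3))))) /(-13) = 2890 /3861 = 0.75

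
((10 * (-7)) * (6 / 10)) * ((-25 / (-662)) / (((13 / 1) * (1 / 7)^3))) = -180075 / 4303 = -41.85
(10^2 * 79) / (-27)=-7900 / 27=-292.59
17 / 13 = 1.31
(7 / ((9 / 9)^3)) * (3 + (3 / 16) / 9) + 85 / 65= 14011 / 624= 22.45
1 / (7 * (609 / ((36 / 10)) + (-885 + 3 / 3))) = -6 / 30023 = -0.00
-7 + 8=1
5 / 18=0.28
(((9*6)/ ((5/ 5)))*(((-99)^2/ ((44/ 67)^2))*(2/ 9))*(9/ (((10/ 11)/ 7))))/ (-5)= -755943111/ 200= -3779715.56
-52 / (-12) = 13 / 3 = 4.33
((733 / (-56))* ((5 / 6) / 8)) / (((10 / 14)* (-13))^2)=-5131 / 324480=-0.02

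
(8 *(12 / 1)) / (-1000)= -12 / 125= -0.10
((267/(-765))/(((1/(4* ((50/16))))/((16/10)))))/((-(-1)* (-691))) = 356/35241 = 0.01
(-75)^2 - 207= 5418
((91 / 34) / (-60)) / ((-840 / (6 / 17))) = 0.00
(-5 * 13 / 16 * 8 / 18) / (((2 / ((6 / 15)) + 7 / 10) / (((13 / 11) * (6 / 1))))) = -4225 / 1881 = -2.25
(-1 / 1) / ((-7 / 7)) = 1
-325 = -325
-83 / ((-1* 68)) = 1.22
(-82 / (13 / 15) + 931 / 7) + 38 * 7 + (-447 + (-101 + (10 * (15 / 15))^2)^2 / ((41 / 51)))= -75351 / 533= -141.37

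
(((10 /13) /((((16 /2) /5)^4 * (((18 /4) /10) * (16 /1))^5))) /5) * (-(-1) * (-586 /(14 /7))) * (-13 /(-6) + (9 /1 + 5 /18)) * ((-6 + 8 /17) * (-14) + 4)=-10197201171875 /30788409360384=-0.33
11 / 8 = 1.38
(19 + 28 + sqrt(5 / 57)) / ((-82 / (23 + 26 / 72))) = -39527 / 2952 - 841 * sqrt(285) / 168264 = -13.47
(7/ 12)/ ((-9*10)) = -7/ 1080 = -0.01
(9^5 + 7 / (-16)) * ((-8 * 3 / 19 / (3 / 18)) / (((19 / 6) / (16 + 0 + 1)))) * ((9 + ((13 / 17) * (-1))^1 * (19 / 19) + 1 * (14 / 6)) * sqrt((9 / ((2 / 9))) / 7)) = -5892574149 * sqrt(14) / 361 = -61074774.49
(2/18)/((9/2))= 2/81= 0.02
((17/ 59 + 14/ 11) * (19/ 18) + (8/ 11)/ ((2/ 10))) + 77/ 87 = 2089921/ 338778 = 6.17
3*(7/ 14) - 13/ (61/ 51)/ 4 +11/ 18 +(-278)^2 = 169714333/ 2196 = 77283.39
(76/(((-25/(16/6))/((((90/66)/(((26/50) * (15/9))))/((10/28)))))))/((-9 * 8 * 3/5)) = 1064/1287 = 0.83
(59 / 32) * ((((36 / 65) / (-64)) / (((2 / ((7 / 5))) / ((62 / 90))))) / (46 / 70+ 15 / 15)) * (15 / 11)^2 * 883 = -712218087 / 93423616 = -7.62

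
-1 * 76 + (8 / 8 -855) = -930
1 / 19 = 0.05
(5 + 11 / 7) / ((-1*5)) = -46 / 35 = -1.31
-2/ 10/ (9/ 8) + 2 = 82/ 45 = 1.82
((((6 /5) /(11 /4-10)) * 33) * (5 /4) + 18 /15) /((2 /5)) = -408 /29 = -14.07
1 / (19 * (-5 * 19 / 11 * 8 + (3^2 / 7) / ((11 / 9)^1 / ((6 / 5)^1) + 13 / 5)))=-75229 / 98247290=-0.00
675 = 675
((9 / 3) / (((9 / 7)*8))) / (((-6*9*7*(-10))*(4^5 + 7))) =1 / 13361760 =0.00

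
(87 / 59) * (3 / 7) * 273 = 10179 / 59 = 172.53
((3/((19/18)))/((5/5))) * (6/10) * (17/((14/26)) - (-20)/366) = 2187702/40565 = 53.93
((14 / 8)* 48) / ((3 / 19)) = 532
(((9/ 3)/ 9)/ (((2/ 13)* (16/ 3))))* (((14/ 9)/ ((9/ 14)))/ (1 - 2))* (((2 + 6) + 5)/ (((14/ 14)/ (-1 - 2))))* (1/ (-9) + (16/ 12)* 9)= 886067/ 1944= 455.80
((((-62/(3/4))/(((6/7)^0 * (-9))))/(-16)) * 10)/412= -155/11124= -0.01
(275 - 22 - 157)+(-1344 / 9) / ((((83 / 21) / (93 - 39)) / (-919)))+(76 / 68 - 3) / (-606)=801676422032 / 427533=1875121.74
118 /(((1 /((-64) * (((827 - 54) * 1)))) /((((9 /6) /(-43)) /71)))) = 8756544 /3053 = 2868.18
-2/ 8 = -1/ 4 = -0.25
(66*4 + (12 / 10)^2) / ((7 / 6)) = 5688 / 25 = 227.52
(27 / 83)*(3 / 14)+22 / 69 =31153 / 80178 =0.39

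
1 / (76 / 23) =23 / 76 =0.30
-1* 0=0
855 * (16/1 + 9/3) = 16245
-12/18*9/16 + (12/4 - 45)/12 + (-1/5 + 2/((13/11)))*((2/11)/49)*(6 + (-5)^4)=-106773/280280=-0.38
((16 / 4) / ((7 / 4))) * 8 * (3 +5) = 1024 / 7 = 146.29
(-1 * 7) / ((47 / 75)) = -525 / 47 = -11.17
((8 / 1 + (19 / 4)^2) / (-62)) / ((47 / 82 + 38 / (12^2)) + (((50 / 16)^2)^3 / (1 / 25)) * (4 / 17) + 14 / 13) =-81669040128 / 907952599528859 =-0.00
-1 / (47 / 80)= -80 / 47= -1.70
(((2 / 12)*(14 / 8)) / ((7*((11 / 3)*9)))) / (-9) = -1 / 7128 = -0.00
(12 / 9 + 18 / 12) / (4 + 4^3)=1 / 24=0.04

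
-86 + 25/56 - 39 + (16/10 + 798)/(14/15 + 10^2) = -4944243/42392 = -116.63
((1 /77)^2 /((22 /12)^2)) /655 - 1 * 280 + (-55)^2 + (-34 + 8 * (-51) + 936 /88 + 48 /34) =18493412899342 /7988349215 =2315.05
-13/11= -1.18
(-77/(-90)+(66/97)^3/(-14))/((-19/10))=-478993427/1092469581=-0.44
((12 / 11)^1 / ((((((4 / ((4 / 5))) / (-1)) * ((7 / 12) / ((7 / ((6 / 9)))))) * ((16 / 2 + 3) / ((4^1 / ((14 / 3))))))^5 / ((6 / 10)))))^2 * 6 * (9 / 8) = 1888627587614233803620352 / 216437582320051337531494140625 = 0.00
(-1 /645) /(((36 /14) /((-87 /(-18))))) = -203 /69660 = -0.00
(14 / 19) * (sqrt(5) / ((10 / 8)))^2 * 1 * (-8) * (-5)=1792 / 19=94.32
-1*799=-799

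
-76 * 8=-608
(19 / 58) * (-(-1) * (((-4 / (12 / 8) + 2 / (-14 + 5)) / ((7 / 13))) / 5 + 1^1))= -437 / 18270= -0.02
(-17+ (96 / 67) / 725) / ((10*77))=-825679 / 37402750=-0.02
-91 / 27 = -3.37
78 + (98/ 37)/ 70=14437/ 185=78.04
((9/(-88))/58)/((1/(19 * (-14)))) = 1197/2552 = 0.47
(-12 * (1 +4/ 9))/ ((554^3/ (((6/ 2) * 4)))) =-0.00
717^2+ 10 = 514099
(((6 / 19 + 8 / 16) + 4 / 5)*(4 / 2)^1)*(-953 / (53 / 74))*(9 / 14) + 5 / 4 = -389528347 / 140980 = -2763.00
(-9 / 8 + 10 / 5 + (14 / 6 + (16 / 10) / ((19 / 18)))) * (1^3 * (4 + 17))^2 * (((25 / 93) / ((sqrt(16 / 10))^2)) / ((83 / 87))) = 1147919325 / 3128768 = 366.89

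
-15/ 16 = -0.94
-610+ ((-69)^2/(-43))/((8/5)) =-233645/344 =-679.20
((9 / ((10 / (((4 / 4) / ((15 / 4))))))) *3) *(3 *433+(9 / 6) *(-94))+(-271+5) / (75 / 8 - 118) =18166636 / 21725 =836.21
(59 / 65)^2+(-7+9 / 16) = -379479 / 67600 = -5.61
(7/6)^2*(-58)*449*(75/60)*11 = -35091595/72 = -487383.26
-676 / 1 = -676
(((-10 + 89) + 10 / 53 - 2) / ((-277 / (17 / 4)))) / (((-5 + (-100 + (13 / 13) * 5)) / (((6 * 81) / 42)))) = 5633307 / 41106800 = 0.14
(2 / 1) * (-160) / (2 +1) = -320 / 3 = -106.67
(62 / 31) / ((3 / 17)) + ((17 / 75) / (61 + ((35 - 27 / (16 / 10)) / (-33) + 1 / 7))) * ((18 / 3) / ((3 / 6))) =95557442 / 8398275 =11.38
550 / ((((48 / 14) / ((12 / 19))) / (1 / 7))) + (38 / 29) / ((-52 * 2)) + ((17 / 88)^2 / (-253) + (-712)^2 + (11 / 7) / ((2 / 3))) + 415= 49843510378806707 / 98237851712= 507375.82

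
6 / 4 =3 / 2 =1.50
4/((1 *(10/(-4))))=-8/5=-1.60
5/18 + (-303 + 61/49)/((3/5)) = -443335/882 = -502.65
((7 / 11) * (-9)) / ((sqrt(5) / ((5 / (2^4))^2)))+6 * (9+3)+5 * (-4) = 52 -315 * sqrt(5) / 2816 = 51.75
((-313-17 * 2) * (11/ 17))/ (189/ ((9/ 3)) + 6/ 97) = -370249/ 103989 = -3.56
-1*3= -3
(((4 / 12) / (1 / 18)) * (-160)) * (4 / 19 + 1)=-22080 / 19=-1162.11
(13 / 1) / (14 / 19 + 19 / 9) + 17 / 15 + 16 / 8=56234 / 7305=7.70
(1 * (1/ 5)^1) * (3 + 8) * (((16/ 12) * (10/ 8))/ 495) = 1/ 135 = 0.01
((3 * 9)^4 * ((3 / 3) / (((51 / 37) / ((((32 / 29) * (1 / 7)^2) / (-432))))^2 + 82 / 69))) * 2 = 0.00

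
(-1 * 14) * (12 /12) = -14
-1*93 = -93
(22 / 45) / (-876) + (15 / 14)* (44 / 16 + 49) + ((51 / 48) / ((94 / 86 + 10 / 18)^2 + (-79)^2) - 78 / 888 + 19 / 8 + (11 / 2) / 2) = 2309810507719056329 / 38189288931791760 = 60.48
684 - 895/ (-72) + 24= 51871/ 72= 720.43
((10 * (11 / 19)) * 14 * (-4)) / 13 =-6160 / 247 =-24.94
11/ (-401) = -0.03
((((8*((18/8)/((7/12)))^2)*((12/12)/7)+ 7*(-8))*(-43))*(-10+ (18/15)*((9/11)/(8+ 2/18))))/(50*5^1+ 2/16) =-16591609856/250515195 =-66.23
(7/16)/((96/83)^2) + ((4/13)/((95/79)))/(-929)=55280375149/169178480640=0.33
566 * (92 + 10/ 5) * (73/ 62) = 1941946/ 31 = 62643.42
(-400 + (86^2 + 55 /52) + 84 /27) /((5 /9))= 3276079 /260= 12600.30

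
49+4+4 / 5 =269 / 5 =53.80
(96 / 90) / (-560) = -1 / 525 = -0.00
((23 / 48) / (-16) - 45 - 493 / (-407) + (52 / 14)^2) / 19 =-459834817 / 291008256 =-1.58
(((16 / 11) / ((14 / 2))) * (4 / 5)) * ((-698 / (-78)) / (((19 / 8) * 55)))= 178688 / 15690675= 0.01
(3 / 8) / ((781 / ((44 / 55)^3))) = 24 / 97625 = 0.00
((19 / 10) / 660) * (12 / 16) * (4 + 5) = 171 / 8800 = 0.02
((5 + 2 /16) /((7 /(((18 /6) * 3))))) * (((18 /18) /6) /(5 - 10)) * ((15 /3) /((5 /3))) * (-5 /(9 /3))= 123 /112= 1.10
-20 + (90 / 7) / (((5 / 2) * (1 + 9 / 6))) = -628 / 35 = -17.94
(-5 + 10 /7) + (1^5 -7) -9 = -130 /7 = -18.57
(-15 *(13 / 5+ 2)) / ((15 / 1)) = -4.60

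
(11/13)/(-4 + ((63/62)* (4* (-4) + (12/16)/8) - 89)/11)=-240064/3847207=-0.06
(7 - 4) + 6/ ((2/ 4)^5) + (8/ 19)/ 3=11123/ 57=195.14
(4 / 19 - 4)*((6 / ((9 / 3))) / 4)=-1.89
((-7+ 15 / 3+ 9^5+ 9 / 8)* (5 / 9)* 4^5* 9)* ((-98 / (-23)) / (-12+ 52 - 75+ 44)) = 29627987200 / 207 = 143130372.95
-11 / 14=-0.79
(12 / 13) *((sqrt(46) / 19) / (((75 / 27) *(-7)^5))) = -108 *sqrt(46) / 103783225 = -0.00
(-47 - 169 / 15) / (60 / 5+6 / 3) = -437 / 105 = -4.16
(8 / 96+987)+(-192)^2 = 454213 / 12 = 37851.08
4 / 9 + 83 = 751 / 9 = 83.44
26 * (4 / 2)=52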